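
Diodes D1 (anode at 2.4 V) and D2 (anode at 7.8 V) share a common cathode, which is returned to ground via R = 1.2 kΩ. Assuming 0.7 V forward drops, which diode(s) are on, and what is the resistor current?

Assume both conduct. Then node N would need to be at both 2.4−0.7 = 1.7 V and 7.8−0.7 = 7.1 V, which is impossible.
Assume only D2 conducts: V_N = 7.8 − 0.7 = 7.1 V, so I_R = 7.1/1.2 = 5.92 mA.
Check D1: its anode-to-cathode voltage is 2.4 − 7.1 = -4.7 V < 0.7 V, so it is off. The assumption is consistent.

Only D2 conducts; I_R ≈ 5.9 mA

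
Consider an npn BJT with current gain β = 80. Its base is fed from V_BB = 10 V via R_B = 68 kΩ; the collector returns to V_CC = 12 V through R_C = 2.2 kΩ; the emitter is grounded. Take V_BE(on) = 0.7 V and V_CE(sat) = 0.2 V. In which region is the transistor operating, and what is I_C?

saturation; I_C ≈ 5.4 mA

Assume active: I_B = (10 − 0.7)/68 = 0.137 mA, giving I_C = β·I_B = 10.9 mA.
But then V_CE = 12 − 10.9×2.2 = -12.1 V < V_CE(sat) = 0.2 V — impossible in the active region.
So the transistor is saturated. With V_CE = 0.2 V, I_C = (V_CC − 0.2)/R_C = 11.8/2.2 = 5.36 mA.
Check: β·I_B = 10.9 mA > I_C = 5.36 mA, confirming saturation.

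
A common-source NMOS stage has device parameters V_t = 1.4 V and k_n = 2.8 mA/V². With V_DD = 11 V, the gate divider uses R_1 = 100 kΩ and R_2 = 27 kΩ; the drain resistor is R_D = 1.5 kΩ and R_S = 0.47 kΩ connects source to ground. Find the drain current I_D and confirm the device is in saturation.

I_D ≈ 0.6 mA

V_G = V_DD·R_2/(R_1+R_2) = 11×27/127 = 2.34 V.
Assume saturation: I_D = (k_n/2)(V_GS − V_t)² with V_GS = V_G − I_D·R_S = 2.34 − 0.47·I_D.
Substituting gives 0.309·I_D² − 2.24·I_D + 1.23 = 0, with roots I_D = 0.602 or 6.63 mA.
The root I_D = 6.63 mA gives V_GS = -0.775 V ≤ V_t, so take I_D = 0.602 mA.
Then V_GS = 2.06 V and V_DS = V_DD − I_D(R_D+R_S) = 11 − 0.602×1.97 = 9.81 V.
Saturation requires V_DS ≥ V_GS − V_t = 0.656 V; 9.81 ≥ 0.656 ✓.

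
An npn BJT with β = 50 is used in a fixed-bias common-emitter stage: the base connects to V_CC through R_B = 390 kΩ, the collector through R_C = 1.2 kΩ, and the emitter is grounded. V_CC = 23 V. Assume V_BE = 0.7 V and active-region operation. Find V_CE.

Base loop: V_CC = I_B·R_B + V_BE, so I_B = (23 − 0.7)/390 kΩ = 0.0572 mA.
In the active region I_C = β·I_B = 50 × 0.0572 = 2.86 mA.
Collector loop: V_CE = V_CC − I_C·R_C = 23 − 2.86×1.2 = 19.6 V.
Since V_CE = 19.6 V > V_CE(sat) ≈ 0.2 V, the transistor is in the active region as assumed.

V_CE ≈ 20 V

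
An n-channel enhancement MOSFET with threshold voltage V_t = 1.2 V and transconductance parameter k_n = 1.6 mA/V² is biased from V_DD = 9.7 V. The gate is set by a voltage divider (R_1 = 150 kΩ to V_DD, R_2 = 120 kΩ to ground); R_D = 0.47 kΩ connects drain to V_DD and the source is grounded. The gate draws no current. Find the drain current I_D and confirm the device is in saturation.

V_G = V_DD·R_2/(R_1+R_2) = 9.7×120/270 = 4.31 V. With the source grounded, V_GS = V_G = 4.31 V.
Assume saturation: I_D = (k_n/2)(V_GS − V_t)² = (1.6/2)×(4.31 − 1.2)² = 0.8×3.11² = 7.74 mA.
V_DS = V_DD − I_D·R_D = 9.7 − 7.74×0.47 = 6.06 V.
Saturation requires V_DS ≥ V_GS − V_t = 3.11 V; 6.06 ≥ 3.11 ✓.

I_D ≈ 7.7 mA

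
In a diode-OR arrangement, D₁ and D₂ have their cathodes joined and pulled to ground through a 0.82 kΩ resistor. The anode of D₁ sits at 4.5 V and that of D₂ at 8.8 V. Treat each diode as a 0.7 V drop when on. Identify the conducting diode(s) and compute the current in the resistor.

Only D₂ conducts; I_R ≈ 9.9 mA

Assume both conduct. Then node N would need to be at both 4.5−0.7 = 3.8 V and 8.8−0.7 = 8.1 V, which is impossible.
Assume only D₂ conducts: V_N = 8.8 − 0.7 = 8.1 V, so I_R = 8.1/0.82 = 9.88 mA.
Check D₁: its anode-to-cathode voltage is 4.5 − 8.1 = -3.6 V < 0.7 V, so it is off. The assumption is consistent.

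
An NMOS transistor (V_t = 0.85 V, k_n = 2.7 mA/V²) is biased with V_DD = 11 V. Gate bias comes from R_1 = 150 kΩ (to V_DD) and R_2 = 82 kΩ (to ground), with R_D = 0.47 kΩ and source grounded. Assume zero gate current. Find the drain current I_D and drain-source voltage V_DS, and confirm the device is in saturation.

I_D ≈ 12 mA, V_DS ≈ 5.1 V

V_G = V_DD·R_2/(R_1+R_2) = 11×82/232 = 3.89 V. With the source grounded, V_GS = V_G = 3.89 V.
Assume saturation: I_D = (k_n/2)(V_GS − V_t)² = (2.7/2)×(3.89 − 0.85)² = 1.35×3.04² = 12.5 mA.
V_DS = V_DD − I_D·R_D = 11 − 12.5×0.47 = 5.14 V.
Saturation requires V_DS ≥ V_GS − V_t = 3.04 V; 5.14 ≥ 3.04 ✓.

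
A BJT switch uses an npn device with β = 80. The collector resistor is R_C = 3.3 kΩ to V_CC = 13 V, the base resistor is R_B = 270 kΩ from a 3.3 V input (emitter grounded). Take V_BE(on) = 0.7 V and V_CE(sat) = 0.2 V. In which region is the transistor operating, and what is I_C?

active; I_C ≈ 0.77 mA

Assume active. Base-emitter loop: I_B = (V_BB − V_BE)/R_B = (3.3 − 0.7)/270 = 0.00963 mA.
I_C = β·I_B = 80×0.00963 = 0.77 mA.
V_CE = V_CC − I_C·R_C = 13 − 0.77×3.3 = 10.5 V > V_CE(sat), so the active-region assumption holds.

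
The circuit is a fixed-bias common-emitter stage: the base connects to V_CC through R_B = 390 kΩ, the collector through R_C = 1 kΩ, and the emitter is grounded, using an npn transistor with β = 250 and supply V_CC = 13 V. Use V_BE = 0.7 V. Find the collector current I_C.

Base loop: V_CC = I_B·R_B + V_BE, so I_B = (13 − 0.7)/390 kΩ = 0.0315 mA.
In the active region I_C = β·I_B = 250 × 0.0315 = 7.88 mA.
Collector loop: V_CE = V_CC − I_C·R_C = 13 − 7.88×1 = 5.12 V.
Since V_CE = 5.12 V > V_CE(sat) ≈ 0.2 V, the transistor is in the active region as assumed.

I_C ≈ 7.9 mA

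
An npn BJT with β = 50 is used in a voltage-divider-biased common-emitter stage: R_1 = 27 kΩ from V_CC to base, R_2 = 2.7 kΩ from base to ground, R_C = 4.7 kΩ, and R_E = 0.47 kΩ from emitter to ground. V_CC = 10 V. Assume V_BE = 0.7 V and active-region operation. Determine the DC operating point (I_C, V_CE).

Thevenize the base divider: V_Th = V_CC·R_2/(R_1+R_2) = 10×2.7/29.7 = 0.909 V, R_Th = R_1‖R_2 = 2.45 kΩ.
Base-emitter loop: V_Th = I_B·R_Th + V_BE + (β+1)I_B·R_E, so I_B = (0.909 − 0.7) / (2.45 + 51×0.47) = 0.00791 mA.
I_C = β·I_B = 50×0.00791 = 0.396 mA, and I_E = (β+1)I_B = 0.404 mA.
V_CE = V_CC − I_C·R_C − I_E·R_E = 10 − 0.396×4.7 − 0.404×0.47 = 7.95 V.
V_CE = 7.95 V > 0.2 V confirms active-region operation.

I_C ≈ 0.4 mA, V_CE ≈ 8 V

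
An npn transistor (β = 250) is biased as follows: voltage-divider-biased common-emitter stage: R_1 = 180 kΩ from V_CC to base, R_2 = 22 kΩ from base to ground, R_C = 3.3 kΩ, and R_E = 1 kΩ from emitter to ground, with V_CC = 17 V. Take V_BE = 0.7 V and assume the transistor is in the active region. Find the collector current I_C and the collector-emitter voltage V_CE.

I_C ≈ 1.1 mA, V_CE ≈ 12 V

Thevenize the base divider: V_Th = V_CC·R_2/(R_1+R_2) = 17×22/202 = 1.85 V, R_Th = R_1‖R_2 = 19.6 kΩ.
Base-emitter loop: V_Th = I_B·R_Th + V_BE + (β+1)I_B·R_E, so I_B = (1.85 − 0.7) / (19.6 + 251×1) = 0.00426 mA.
I_C = β·I_B = 250×0.00426 = 1.06 mA, and I_E = (β+1)I_B = 1.07 mA.
V_CE = V_CC − I_C·R_C − I_E·R_E = 17 − 1.06×3.3 − 1.07×1 = 12.4 V.
V_CE = 12.4 V > 0.2 V confirms active-region operation.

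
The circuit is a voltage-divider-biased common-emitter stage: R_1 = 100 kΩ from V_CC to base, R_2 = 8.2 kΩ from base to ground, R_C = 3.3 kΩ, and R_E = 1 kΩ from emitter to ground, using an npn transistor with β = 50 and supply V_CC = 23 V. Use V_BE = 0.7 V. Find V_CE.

Thevenize the base divider: V_Th = V_CC·R_2/(R_1+R_2) = 23×8.2/108 = 1.74 V, R_Th = R_1‖R_2 = 7.58 kΩ.
Base-emitter loop: V_Th = I_B·R_Th + V_BE + (β+1)I_B·R_E, so I_B = (1.74 − 0.7) / (7.58 + 51×1) = 0.0178 mA.
I_C = β·I_B = 50×0.0178 = 0.89 mA, and I_E = (β+1)I_B = 0.908 mA.
V_CE = V_CC − I_C·R_C − I_E·R_E = 23 − 0.89×3.3 − 0.908×1 = 19.2 V.
V_CE = 19.2 V > 0.2 V confirms active-region operation.

V_CE ≈ 19 V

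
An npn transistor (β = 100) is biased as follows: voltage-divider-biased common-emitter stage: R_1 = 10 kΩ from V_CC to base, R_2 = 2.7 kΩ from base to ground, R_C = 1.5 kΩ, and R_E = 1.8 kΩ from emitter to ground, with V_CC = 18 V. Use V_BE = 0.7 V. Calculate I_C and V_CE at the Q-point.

Thevenize the base divider: V_Th = V_CC·R_2/(R_1+R_2) = 18×2.7/12.7 = 3.83 V, R_Th = R_1‖R_2 = 2.13 kΩ.
Base-emitter loop: V_Th = I_B·R_Th + V_BE + (β+1)I_B·R_E, so I_B = (3.83 − 0.7) / (2.13 + 101×1.8) = 0.017 mA.
I_C = β·I_B = 100×0.017 = 1.7 mA, and I_E = (β+1)I_B = 1.72 mA.
V_CE = V_CC − I_C·R_C − I_E·R_E = 18 − 1.7×1.5 − 1.72×1.8 = 12.4 V.
V_CE = 12.4 V > 0.2 V confirms active-region operation.

I_C ≈ 1.7 mA, V_CE ≈ 12 V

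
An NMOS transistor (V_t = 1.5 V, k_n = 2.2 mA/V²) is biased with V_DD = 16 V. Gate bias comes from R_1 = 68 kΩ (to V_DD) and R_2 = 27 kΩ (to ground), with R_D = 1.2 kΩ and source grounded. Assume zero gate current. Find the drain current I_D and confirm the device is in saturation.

I_D ≈ 10 mA

V_G = V_DD·R_2/(R_1+R_2) = 16×27/95 = 4.55 V. With the source grounded, V_GS = V_G = 4.55 V.
Assume saturation: I_D = (k_n/2)(V_GS − V_t)² = (2.2/2)×(4.55 − 1.5)² = 1.1×3.05² = 10.2 mA.
V_DS = V_DD − I_D·R_D = 16 − 10.2×1.2 = 3.74 V.
Saturation requires V_DS ≥ V_GS − V_t = 3.05 V; 3.74 ≥ 3.05 ✓.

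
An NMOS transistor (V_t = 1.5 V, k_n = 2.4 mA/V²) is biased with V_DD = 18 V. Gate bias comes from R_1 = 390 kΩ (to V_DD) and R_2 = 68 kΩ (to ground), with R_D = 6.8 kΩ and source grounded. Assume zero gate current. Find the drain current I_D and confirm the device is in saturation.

V_G = V_DD·R_2/(R_1+R_2) = 18×68/458 = 2.67 V. With the source grounded, V_GS = V_G = 2.67 V.
Assume saturation: I_D = (k_n/2)(V_GS − V_t)² = (2.4/2)×(2.67 − 1.5)² = 1.2×1.17² = 1.65 mA.
V_DS = V_DD − I_D·R_D = 18 − 1.65×6.8 = 6.78 V.
Saturation requires V_DS ≥ V_GS − V_t = 1.17 V; 6.78 ≥ 1.17 ✓.

I_D ≈ 1.6 mA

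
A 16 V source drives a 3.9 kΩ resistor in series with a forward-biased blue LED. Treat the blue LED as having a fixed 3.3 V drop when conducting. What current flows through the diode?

I ≈ 3.3 mA

KVL around the loop: 16 = V_D + I·R = 3.3 + I × 3.9 kΩ.
So I = (16 − 3.3) / 3.9 kΩ = 12.7 / 3.9 = 3.26 mA.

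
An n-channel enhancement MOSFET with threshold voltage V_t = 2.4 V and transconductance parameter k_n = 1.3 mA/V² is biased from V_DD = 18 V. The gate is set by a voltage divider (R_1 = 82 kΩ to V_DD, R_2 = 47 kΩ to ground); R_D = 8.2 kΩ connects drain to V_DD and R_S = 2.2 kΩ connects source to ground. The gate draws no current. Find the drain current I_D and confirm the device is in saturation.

I_D ≈ 1.3 mA

V_G = V_DD·R_2/(R_1+R_2) = 18×47/129 = 6.56 V.
Assume saturation: I_D = (k_n/2)(V_GS − V_t)² with V_GS = V_G − I_D·R_S = 6.56 − 2.2·I_D.
Substituting gives 3.15·I_D² − 12.9·I_D + 11.2 = 0, with roots I_D = 1.26 or 2.84 mA.
The root I_D = 2.84 mA gives V_GS = 0.31 V ≤ V_t, so take I_D = 1.26 mA.
Then V_GS = 3.79 V and V_DS = V_DD − I_D(R_D+R_S) = 18 − 1.26×10.4 = 4.92 V.
Saturation requires V_DS ≥ V_GS − V_t = 1.39 V; 4.92 ≥ 1.39 ✓.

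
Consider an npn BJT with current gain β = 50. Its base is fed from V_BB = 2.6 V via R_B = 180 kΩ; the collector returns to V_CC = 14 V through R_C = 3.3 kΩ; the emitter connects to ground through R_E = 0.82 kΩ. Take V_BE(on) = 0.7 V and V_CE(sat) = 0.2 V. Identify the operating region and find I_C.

Assume active. Base-emitter loop: I_B = (V_BB − V_BE)/(R_B + (β+1)R_E) = (2.6 − 0.7)/(180 + 51×0.82) = 0.00857 mA.
I_C = β·I_B = 50×0.00857 = 0.428 mA.
V_CE = V_CC − I_C·R_C − I_E·R_E = 14 − 0.428×3.3 − 0.437×0.82 = 12.2 V > V_CE(sat), so the active-region assumption holds.

active; I_C ≈ 0.43 mA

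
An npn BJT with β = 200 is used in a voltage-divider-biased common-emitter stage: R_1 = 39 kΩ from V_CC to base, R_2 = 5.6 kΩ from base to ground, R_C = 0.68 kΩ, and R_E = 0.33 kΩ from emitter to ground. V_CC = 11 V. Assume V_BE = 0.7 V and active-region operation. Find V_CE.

V_CE ≈ 9.1 V

Thevenize the base divider: V_Th = V_CC·R_2/(R_1+R_2) = 11×5.6/44.6 = 1.38 V, R_Th = R_1‖R_2 = 4.9 kΩ.
Base-emitter loop: V_Th = I_B·R_Th + V_BE + (β+1)I_B·R_E, so I_B = (1.38 − 0.7) / (4.9 + 201×0.33) = 0.00956 mA.
I_C = β·I_B = 200×0.00956 = 1.91 mA, and I_E = (β+1)I_B = 1.92 mA.
V_CE = V_CC − I_C·R_C − I_E·R_E = 11 − 1.91×0.68 − 1.92×0.33 = 9.07 V.
V_CE = 9.07 V > 0.2 V confirms active-region operation.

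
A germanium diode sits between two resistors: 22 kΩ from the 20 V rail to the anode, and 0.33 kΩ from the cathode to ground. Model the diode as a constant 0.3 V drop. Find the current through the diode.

I ≈ 0.88 mA

The two resistors are in series with the diode, so KVL gives 20 = I·22 + 0.3 + I·0.33.
I = (20 − 0.3) / (22 + 0.33) kΩ = 19.7 / 22.3 = 0.882 mA.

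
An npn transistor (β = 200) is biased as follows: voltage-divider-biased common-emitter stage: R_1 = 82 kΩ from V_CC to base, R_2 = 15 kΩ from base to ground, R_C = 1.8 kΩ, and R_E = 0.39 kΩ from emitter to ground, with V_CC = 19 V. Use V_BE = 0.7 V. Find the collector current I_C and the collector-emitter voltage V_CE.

Thevenize the base divider: V_Th = V_CC·R_2/(R_1+R_2) = 19×15/97 = 2.94 V, R_Th = R_1‖R_2 = 12.7 kΩ.
Base-emitter loop: V_Th = I_B·R_Th + V_BE + (β+1)I_B·R_E, so I_B = (2.94 − 0.7) / (12.7 + 201×0.39) = 0.0246 mA.
I_C = β·I_B = 200×0.0246 = 4.92 mA, and I_E = (β+1)I_B = 4.94 mA.
V_CE = V_CC − I_C·R_C − I_E·R_E = 19 − 4.92×1.8 − 4.94×0.39 = 8.23 V.
V_CE = 8.23 V > 0.2 V confirms active-region operation.

I_C ≈ 4.9 mA, V_CE ≈ 8.2 V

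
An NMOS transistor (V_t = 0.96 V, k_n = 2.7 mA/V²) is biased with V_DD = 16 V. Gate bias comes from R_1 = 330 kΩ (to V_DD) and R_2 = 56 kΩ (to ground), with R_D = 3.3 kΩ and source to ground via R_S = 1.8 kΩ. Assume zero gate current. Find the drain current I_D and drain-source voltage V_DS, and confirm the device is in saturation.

I_D ≈ 0.44 mA, V_DS ≈ 14 V

V_G = V_DD·R_2/(R_1+R_2) = 16×56/386 = 2.32 V.
Assume saturation: I_D = (k_n/2)(V_GS − V_t)² with V_GS = V_G − I_D·R_S = 2.32 − 1.8·I_D.
Substituting gives 4.37·I_D² − 7.62·I_D + 2.5 = 0, with roots I_D = 0.439 or 1.3 mA.
The root I_D = 1.3 mA gives V_GS = -0.022 V ≤ V_t, so take I_D = 0.439 mA.
Then V_GS = 1.53 V and V_DS = V_DD − I_D(R_D+R_S) = 16 − 0.439×5.1 = 13.8 V.
Saturation requires V_DS ≥ V_GS − V_t = 0.57 V; 13.8 ≥ 0.57 ✓.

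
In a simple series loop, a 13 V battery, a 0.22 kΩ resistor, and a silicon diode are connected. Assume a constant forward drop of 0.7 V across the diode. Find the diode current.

I ≈ 56 mA

KVL around the loop: 13 = V_D + I·R = 0.7 + I × 0.22 kΩ.
So I = (13 − 0.7) / 0.22 kΩ = 12.3 / 0.22 = 55.9 mA.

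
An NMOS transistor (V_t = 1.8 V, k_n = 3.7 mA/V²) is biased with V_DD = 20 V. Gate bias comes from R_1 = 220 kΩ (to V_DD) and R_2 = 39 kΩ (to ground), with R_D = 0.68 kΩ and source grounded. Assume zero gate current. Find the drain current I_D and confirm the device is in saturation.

V_G = V_DD·R_2/(R_1+R_2) = 20×39/259 = 3.01 V. With the source grounded, V_GS = V_G = 3.01 V.
Assume saturation: I_D = (k_n/2)(V_GS − V_t)² = (3.7/2)×(3.01 − 1.8)² = 1.85×1.21² = 2.72 mA.
V_DS = V_DD − I_D·R_D = 20 − 2.72×0.68 = 18.2 V.
Saturation requires V_DS ≥ V_GS − V_t = 1.21 V; 18.2 ≥ 1.21 ✓.

I_D ≈ 2.7 mA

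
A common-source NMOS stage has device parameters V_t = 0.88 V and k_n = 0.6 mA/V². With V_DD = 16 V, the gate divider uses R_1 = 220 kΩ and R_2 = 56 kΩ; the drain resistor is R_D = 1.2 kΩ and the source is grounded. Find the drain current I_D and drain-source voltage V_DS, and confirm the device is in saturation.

V_G = V_DD·R_2/(R_1+R_2) = 16×56/276 = 3.25 V. With the source grounded, V_GS = V_G = 3.25 V.
Assume saturation: I_D = (k_n/2)(V_GS − V_t)² = (0.6/2)×(3.25 − 0.88)² = 0.3×2.37² = 1.68 mA.
V_DS = V_DD − I_D·R_D = 16 − 1.68×1.2 = 14 V.
Saturation requires V_DS ≥ V_GS − V_t = 2.37 V; 14 ≥ 2.37 ✓.

I_D ≈ 1.7 mA, V_DS ≈ 14 V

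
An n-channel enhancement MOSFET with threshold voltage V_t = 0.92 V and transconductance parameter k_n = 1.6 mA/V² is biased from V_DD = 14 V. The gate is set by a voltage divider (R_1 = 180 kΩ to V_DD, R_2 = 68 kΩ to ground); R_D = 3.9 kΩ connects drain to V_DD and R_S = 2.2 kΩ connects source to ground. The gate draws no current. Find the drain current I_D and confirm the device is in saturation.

I_D ≈ 0.86 mA

V_G = V_DD·R_2/(R_1+R_2) = 14×68/248 = 3.84 V.
Assume saturation: I_D = (k_n/2)(V_GS − V_t)² with V_GS = V_G − I_D·R_S = 3.84 − 2.2·I_D.
Substituting gives 3.87·I_D² − 11.3·I_D + 6.82 = 0, with roots I_D = 0.856 or 2.06 mA.
The root I_D = 2.06 mA gives V_GS = -0.683 V ≤ V_t, so take I_D = 0.856 mA.
Then V_GS = 1.95 V and V_DS = V_DD − I_D(R_D+R_S) = 14 − 0.856×6.1 = 8.78 V.
Saturation requires V_DS ≥ V_GS − V_t = 1.03 V; 8.78 ≥ 1.03 ✓.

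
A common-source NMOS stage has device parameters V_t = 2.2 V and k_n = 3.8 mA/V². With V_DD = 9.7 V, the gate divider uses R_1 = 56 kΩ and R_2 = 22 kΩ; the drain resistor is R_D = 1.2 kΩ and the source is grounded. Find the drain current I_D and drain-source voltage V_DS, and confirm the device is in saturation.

V_G = V_DD·R_2/(R_1+R_2) = 9.7×22/78 = 2.74 V. With the source grounded, V_GS = V_G = 2.74 V.
Assume saturation: I_D = (k_n/2)(V_GS − V_t)² = (3.8/2)×(2.74 − 2.2)² = 1.9×0.536² = 0.546 mA.
V_DS = V_DD − I_D·R_D = 9.7 − 0.546×1.2 = 9.05 V.
Saturation requires V_DS ≥ V_GS − V_t = 0.536 V; 9.05 ≥ 0.536 ✓.

I_D ≈ 0.55 mA, V_DS ≈ 9 V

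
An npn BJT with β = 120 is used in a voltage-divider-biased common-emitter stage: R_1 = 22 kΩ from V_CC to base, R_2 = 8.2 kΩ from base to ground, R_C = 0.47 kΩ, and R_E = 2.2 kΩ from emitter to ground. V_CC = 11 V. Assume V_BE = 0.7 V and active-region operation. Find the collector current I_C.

Thevenize the base divider: V_Th = V_CC·R_2/(R_1+R_2) = 11×8.2/30.2 = 2.99 V, R_Th = R_1‖R_2 = 5.97 kΩ.
Base-emitter loop: V_Th = I_B·R_Th + V_BE + (β+1)I_B·R_E, so I_B = (2.99 − 0.7) / (5.97 + 121×2.2) = 0.0084 mA.
I_C = β·I_B = 120×0.0084 = 1.01 mA, and I_E = (β+1)I_B = 1.02 mA.
V_CE = V_CC − I_C·R_C − I_E·R_E = 11 − 1.01×0.47 − 1.02×2.2 = 8.29 V.
V_CE = 8.29 V > 0.2 V confirms active-region operation.

I_C ≈ 1 mA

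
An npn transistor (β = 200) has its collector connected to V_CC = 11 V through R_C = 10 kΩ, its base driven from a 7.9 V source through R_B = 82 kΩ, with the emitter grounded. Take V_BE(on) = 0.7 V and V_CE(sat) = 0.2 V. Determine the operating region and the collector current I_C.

saturation; I_C ≈ 1.1 mA

Assume active: I_B = (7.9 − 0.7)/82 = 0.0878 mA, giving I_C = β·I_B = 17.6 mA.
But then V_CE = 11 − 17.6×10 = -165 V < V_CE(sat) = 0.2 V — impossible in the active region.
So the transistor is saturated. With V_CE = 0.2 V, I_C = (V_CC − 0.2)/R_C = 10.8/10 = 1.08 mA.
Check: β·I_B = 17.6 mA > I_C = 1.08 mA, confirming saturation.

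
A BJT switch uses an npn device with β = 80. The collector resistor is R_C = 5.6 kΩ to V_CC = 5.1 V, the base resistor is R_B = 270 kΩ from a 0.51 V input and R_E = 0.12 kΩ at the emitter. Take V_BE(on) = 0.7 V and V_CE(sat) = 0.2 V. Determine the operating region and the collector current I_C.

cutoff; I_C ≈ 0

V_BB = 0.51 V ≤ V_BE(on) = 0.7 V, so the base-emitter junction is not forward biased.
The transistor is in cutoff: I_B = I_C = 0.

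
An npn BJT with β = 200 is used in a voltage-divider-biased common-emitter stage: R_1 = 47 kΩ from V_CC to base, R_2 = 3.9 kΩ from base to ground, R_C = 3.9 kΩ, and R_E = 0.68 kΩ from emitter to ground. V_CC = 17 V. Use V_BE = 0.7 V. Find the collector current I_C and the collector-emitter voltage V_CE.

Thevenize the base divider: V_Th = V_CC·R_2/(R_1+R_2) = 17×3.9/50.9 = 1.3 V, R_Th = R_1‖R_2 = 3.6 kΩ.
Base-emitter loop: V_Th = I_B·R_Th + V_BE + (β+1)I_B·R_E, so I_B = (1.3 − 0.7) / (3.6 + 201×0.68) = 0.0043 mA.
I_C = β·I_B = 200×0.0043 = 0.859 mA, and I_E = (β+1)I_B = 0.863 mA.
V_CE = V_CC − I_C·R_C − I_E·R_E = 17 − 0.859×3.9 − 0.863×0.68 = 13.1 V.
V_CE = 13.1 V > 0.2 V confirms active-region operation.

I_C ≈ 0.86 mA, V_CE ≈ 13 V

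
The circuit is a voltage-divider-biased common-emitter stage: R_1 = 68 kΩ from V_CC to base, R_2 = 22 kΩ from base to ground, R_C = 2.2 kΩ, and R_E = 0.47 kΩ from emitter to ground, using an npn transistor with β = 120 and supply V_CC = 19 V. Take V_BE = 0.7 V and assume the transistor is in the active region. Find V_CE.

V_CE ≈ 1.8 V

Thevenize the base divider: V_Th = V_CC·R_2/(R_1+R_2) = 19×22/90 = 4.64 V, R_Th = R_1‖R_2 = 16.6 kΩ.
Base-emitter loop: V_Th = I_B·R_Th + V_BE + (β+1)I_B·R_E, so I_B = (4.64 − 0.7) / (16.6 + 121×0.47) = 0.0537 mA.
I_C = β·I_B = 120×0.0537 = 6.44 mA, and I_E = (β+1)I_B = 6.49 mA.
V_CE = V_CC − I_C·R_C − I_E·R_E = 19 − 6.44×2.2 − 6.49×0.47 = 1.78 V.
V_CE = 1.78 V > 0.2 V confirms active-region operation.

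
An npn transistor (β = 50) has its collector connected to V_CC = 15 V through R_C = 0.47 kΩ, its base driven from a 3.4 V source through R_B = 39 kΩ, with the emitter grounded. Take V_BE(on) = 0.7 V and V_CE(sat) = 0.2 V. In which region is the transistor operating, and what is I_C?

Assume active. Base-emitter loop: I_B = (V_BB − V_BE)/R_B = (3.4 − 0.7)/39 = 0.0692 mA.
I_C = β·I_B = 50×0.0692 = 3.46 mA.
V_CE = V_CC − I_C·R_C = 15 − 3.46×0.47 = 13.4 V > V_CE(sat), so the active-region assumption holds.

active; I_C ≈ 3.5 mA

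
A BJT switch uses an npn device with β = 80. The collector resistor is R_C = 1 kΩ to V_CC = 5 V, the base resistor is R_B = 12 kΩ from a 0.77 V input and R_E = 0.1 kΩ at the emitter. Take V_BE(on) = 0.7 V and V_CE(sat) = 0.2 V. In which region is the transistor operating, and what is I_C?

active; I_C ≈ 0.28 mA

Assume active. Base-emitter loop: I_B = (V_BB − V_BE)/(R_B + (β+1)R_E) = (0.77 − 0.7)/(12 + 81×0.1) = 0.00348 mA.
I_C = β·I_B = 80×0.00348 = 0.279 mA.
V_CE = V_CC − I_C·R_C − I_E·R_E = 5 − 0.279×1 − 0.282×0.1 = 4.69 V > V_CE(sat), so the active-region assumption holds.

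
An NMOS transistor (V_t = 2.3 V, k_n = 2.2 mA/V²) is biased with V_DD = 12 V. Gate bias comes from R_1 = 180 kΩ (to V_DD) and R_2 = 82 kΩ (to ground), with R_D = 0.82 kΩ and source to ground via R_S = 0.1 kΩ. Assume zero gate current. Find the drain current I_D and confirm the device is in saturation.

V_G = V_DD·R_2/(R_1+R_2) = 12×82/262 = 3.76 V.
Assume saturation: I_D = (k_n/2)(V_GS − V_t)² with V_GS = V_G − I_D·R_S = 3.76 − 0.1·I_D.
Substituting gives 0.011·I_D² − 1.32·I_D + 2.33 = 0, with roots I_D = 1.79 or 118 mA.
The root I_D = 118 mA gives V_GS = -8.07 V ≤ V_t, so take I_D = 1.79 mA.
Then V_GS = 3.58 V and V_DS = V_DD − I_D(R_D+R_S) = 12 − 1.79×0.92 = 10.4 V.
Saturation requires V_DS ≥ V_GS − V_t = 1.28 V; 10.4 ≥ 1.28 ✓.

I_D ≈ 1.8 mA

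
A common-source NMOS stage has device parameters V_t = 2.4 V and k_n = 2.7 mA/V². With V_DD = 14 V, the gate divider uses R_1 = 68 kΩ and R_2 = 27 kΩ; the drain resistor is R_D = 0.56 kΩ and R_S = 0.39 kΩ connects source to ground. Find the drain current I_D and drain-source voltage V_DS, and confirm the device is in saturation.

I_D ≈ 1.4 mA, V_DS ≈ 13 V

V_G = V_DD·R_2/(R_1+R_2) = 14×27/95 = 3.98 V.
Assume saturation: I_D = (k_n/2)(V_GS − V_t)² with V_GS = V_G − I_D·R_S = 3.98 − 0.39·I_D.
Substituting gives 0.205·I_D² − 2.66·I_D + 3.37 = 0, with roots I_D = 1.42 or 11.5 mA.
The root I_D = 11.5 mA gives V_GS = -0.525 V ≤ V_t, so take I_D = 1.42 mA.
Then V_GS = 3.43 V and V_DS = V_DD − I_D(R_D+R_S) = 14 − 1.42×0.95 = 12.7 V.
Saturation requires V_DS ≥ V_GS − V_t = 1.03 V; 12.7 ≥ 1.03 ✓.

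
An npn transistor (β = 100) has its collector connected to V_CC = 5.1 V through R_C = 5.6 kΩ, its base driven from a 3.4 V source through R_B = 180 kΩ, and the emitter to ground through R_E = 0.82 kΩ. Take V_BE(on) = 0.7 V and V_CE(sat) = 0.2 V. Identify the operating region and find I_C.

Assume active: I_B = (3.4 − 0.7)/(180 + 101×0.82) = 0.0103 mA, I_C = β·I_B = 1.03 mA.
Then V_CE = 5.1 − 1.03×5.6 − 1.04×0.82 = -1.5 V < 0.2 V — the active assumption fails.
Re-solve with V_CE = 0.2 V. KCL at the emitter: V_E/R_E = (V_BB−0.7−V_E)/R_B + (V_CC−0.2−V_E)/R_C, giving V_E = 0.634 V.
I_C = (V_CC − 0.2 − V_E)/R_C = (4.9 − 0.634)/5.6 = 0.762 mA.
Check: I_B = (2.7 − 0.634)/180 = 0.0115 mA, and β·I_B = 1.15 mA > I_C, confirming saturation.

saturation; I_C ≈ 0.76 mA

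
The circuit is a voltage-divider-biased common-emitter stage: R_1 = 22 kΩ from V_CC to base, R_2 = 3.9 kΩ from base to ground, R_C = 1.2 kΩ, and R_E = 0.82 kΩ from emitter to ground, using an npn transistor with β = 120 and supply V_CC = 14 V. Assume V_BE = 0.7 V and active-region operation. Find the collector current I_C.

Thevenize the base divider: V_Th = V_CC·R_2/(R_1+R_2) = 14×3.9/25.9 = 2.11 V, R_Th = R_1‖R_2 = 3.31 kΩ.
Base-emitter loop: V_Th = I_B·R_Th + V_BE + (β+1)I_B·R_E, so I_B = (2.11 − 0.7) / (3.31 + 121×0.82) = 0.0137 mA.
I_C = β·I_B = 120×0.0137 = 1.65 mA, and I_E = (β+1)I_B = 1.66 mA.
V_CE = V_CC − I_C·R_C − I_E·R_E = 14 − 1.65×1.2 − 1.66×0.82 = 10.7 V.
V_CE = 10.7 V > 0.2 V confirms active-region operation.

I_C ≈ 1.6 mA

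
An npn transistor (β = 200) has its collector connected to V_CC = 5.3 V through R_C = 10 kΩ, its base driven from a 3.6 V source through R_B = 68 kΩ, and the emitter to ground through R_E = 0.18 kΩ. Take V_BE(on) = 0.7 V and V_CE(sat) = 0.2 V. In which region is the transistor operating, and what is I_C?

Assume active: I_B = (3.6 − 0.7)/(68 + 201×0.18) = 0.0278 mA, I_C = β·I_B = 5.57 mA.
Then V_CE = 5.3 − 5.57×10 − 5.6×0.18 = -51.4 V < 0.2 V — the active assumption fails.
Re-solve with V_CE = 0.2 V. KCL at the emitter: V_E/R_E = (V_BB−0.7−V_E)/R_B + (V_CC−0.2−V_E)/R_C, giving V_E = 0.0975 V.
I_C = (V_CC − 0.2 − V_E)/R_C = (5.1 − 0.0975)/10 = 0.5 mA.
Check: I_B = (2.9 − 0.0975)/68 = 0.0412 mA, and β·I_B = 8.24 mA > I_C, confirming saturation.

saturation; I_C ≈ 0.5 mA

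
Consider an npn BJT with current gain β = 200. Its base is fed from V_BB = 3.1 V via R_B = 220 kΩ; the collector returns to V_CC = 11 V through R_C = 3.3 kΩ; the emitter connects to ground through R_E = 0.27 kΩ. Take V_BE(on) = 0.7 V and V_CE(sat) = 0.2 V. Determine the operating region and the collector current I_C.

Assume active. Base-emitter loop: I_B = (V_BB − V_BE)/(R_B + (β+1)R_E) = (3.1 − 0.7)/(220 + 201×0.27) = 0.00875 mA.
I_C = β·I_B = 200×0.00875 = 1.75 mA.
V_CE = V_CC − I_C·R_C − I_E·R_E = 11 − 1.75×3.3 − 1.76×0.27 = 4.75 V > V_CE(sat), so the active-region assumption holds.

active; I_C ≈ 1.8 mA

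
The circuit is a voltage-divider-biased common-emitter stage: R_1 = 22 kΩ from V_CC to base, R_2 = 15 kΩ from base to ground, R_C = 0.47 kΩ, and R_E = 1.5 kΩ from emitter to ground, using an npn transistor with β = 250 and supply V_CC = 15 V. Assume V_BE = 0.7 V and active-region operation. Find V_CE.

Thevenize the base divider: V_Th = V_CC·R_2/(R_1+R_2) = 15×15/37 = 6.08 V, R_Th = R_1‖R_2 = 8.92 kΩ.
Base-emitter loop: V_Th = I_B·R_Th + V_BE + (β+1)I_B·R_E, so I_B = (6.08 − 0.7) / (8.92 + 251×1.5) = 0.014 mA.
I_C = β·I_B = 250×0.014 = 3.49 mA, and I_E = (β+1)I_B = 3.5 mA.
V_CE = V_CC − I_C·R_C − I_E·R_E = 15 − 3.49×0.47 − 3.5×1.5 = 8.1 V.
V_CE = 8.1 V > 0.2 V confirms active-region operation.

V_CE ≈ 8.1 V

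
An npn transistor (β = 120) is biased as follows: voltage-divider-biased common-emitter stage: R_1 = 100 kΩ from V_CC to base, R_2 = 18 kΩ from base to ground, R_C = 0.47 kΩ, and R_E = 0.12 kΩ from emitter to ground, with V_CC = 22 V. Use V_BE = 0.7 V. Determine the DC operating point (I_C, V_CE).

Thevenize the base divider: V_Th = V_CC·R_2/(R_1+R_2) = 22×18/118 = 3.36 V, R_Th = R_1‖R_2 = 15.3 kΩ.
Base-emitter loop: V_Th = I_B·R_Th + V_BE + (β+1)I_B·R_E, so I_B = (3.36 − 0.7) / (15.3 + 121×0.12) = 0.0892 mA.
I_C = β·I_B = 120×0.0892 = 10.7 mA, and I_E = (β+1)I_B = 10.8 mA.
V_CE = V_CC − I_C·R_C − I_E·R_E = 22 − 10.7×0.47 − 10.8×0.12 = 15.7 V.
V_CE = 15.7 V > 0.2 V confirms active-region operation.

I_C ≈ 11 mA, V_CE ≈ 16 V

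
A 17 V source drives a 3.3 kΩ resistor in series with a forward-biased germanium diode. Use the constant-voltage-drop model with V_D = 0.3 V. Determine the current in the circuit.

I ≈ 5.1 mA

KVL around the loop: 17 = V_D + I·R = 0.3 + I × 3.3 kΩ.
So I = (17 − 0.3) / 3.3 kΩ = 16.7 / 3.3 = 5.06 mA.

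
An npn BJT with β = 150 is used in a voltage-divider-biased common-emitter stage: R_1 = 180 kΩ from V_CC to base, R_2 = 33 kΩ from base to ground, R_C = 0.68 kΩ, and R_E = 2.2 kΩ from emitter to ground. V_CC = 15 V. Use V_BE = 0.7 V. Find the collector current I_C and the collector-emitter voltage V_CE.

I_C ≈ 0.68 mA, V_CE ≈ 13 V

Thevenize the base divider: V_Th = V_CC·R_2/(R_1+R_2) = 15×33/213 = 2.32 V, R_Th = R_1‖R_2 = 27.9 kΩ.
Base-emitter loop: V_Th = I_B·R_Th + V_BE + (β+1)I_B·R_E, so I_B = (2.32 − 0.7) / (27.9 + 151×2.2) = 0.00451 mA.
I_C = β·I_B = 150×0.00451 = 0.676 mA, and I_E = (β+1)I_B = 0.681 mA.
V_CE = V_CC − I_C·R_C − I_E·R_E = 15 − 0.676×0.68 − 0.681×2.2 = 13 V.
V_CE = 13 V > 0.2 V confirms active-region operation.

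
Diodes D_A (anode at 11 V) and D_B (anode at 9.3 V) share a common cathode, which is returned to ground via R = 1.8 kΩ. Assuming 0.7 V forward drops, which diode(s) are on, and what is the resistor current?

Assume both conduct. Then node N would need to be at both 11−0.7 = 10.3 V and 9.3−0.7 = 8.6 V, which is impossible.
Assume only D_A conducts: V_N = 11 − 0.7 = 10.3 V, so I_R = 10.3/1.8 = 5.72 mA.
Check D_B: its anode-to-cathode voltage is 9.3 − 10.3 = -1 V < 0.7 V, so it is off. The assumption is consistent.

Only D_A conducts; I_R ≈ 5.7 mA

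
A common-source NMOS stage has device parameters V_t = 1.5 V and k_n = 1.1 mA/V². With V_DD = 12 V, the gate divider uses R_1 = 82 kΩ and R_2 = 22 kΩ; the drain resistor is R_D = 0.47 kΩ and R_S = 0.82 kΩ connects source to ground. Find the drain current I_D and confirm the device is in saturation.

V_G = V_DD·R_2/(R_1+R_2) = 12×22/104 = 2.54 V.
Assume saturation: I_D = (k_n/2)(V_GS − V_t)² with V_GS = V_G − I_D·R_S = 2.54 − 0.82·I_D.
Substituting gives 0.37·I_D² − 1.94·I_D + 0.593 = 0, with roots I_D = 0.327 or 4.91 mA.
The root I_D = 4.91 mA gives V_GS = -1.49 V ≤ V_t, so take I_D = 0.327 mA.
Then V_GS = 2.27 V and V_DS = V_DD − I_D(R_D+R_S) = 12 − 0.327×1.29 = 11.6 V.
Saturation requires V_DS ≥ V_GS − V_t = 0.771 V; 11.6 ≥ 0.771 ✓.

I_D ≈ 0.33 mA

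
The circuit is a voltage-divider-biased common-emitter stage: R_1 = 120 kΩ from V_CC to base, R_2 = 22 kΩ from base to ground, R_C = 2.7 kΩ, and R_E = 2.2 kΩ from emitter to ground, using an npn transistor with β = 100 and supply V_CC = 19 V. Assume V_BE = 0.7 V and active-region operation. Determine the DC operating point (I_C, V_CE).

I_C ≈ 0.93 mA, V_CE ≈ 14 V

Thevenize the base divider: V_Th = V_CC·R_2/(R_1+R_2) = 19×22/142 = 2.94 V, R_Th = R_1‖R_2 = 18.6 kΩ.
Base-emitter loop: V_Th = I_B·R_Th + V_BE + (β+1)I_B·R_E, so I_B = (2.94 − 0.7) / (18.6 + 101×2.2) = 0.00932 mA.
I_C = β·I_B = 100×0.00932 = 0.932 mA, and I_E = (β+1)I_B = 0.941 mA.
V_CE = V_CC − I_C·R_C − I_E·R_E = 19 − 0.932×2.7 − 0.941×2.2 = 14.4 V.
V_CE = 14.4 V > 0.2 V confirms active-region operation.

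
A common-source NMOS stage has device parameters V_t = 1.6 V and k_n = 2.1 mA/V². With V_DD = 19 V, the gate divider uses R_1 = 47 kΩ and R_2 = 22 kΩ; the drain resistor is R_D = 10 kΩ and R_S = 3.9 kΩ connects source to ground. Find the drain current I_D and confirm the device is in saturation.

V_G = V_DD·R_2/(R_1+R_2) = 19×22/69 = 6.06 V.
Assume saturation: I_D = (k_n/2)(V_GS − V_t)² with V_GS = V_G − I_D·R_S = 6.06 − 3.9·I_D.
Substituting gives 16·I_D² − 37.5·I_D + 20.9 = 0, with roots I_D = 0.905 or 1.44 mA.
The root I_D = 1.44 mA gives V_GS = 0.427 V ≤ V_t, so take I_D = 0.905 mA.
Then V_GS = 2.53 V and V_DS = V_DD − I_D(R_D+R_S) = 19 − 0.905×13.9 = 6.42 V.
Saturation requires V_DS ≥ V_GS − V_t = 0.928 V; 6.42 ≥ 0.928 ✓.

I_D ≈ 0.91 mA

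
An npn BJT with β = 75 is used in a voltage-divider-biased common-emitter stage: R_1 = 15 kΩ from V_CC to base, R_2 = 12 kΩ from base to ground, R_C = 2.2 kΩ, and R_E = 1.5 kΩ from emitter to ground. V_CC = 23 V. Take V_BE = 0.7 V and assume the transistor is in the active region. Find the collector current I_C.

I_C ≈ 5.9 mA

Thevenize the base divider: V_Th = V_CC·R_2/(R_1+R_2) = 23×12/27 = 10.2 V, R_Th = R_1‖R_2 = 6.67 kΩ.
Base-emitter loop: V_Th = I_B·R_Th + V_BE + (β+1)I_B·R_E, so I_B = (10.2 − 0.7) / (6.67 + 76×1.5) = 0.0789 mA.
I_C = β·I_B = 75×0.0789 = 5.92 mA, and I_E = (β+1)I_B = 6 mA.
V_CE = V_CC − I_C·R_C − I_E·R_E = 23 − 5.92×2.2 − 6×1.5 = 0.983 V.
V_CE = 0.983 V > 0.2 V confirms active-region operation.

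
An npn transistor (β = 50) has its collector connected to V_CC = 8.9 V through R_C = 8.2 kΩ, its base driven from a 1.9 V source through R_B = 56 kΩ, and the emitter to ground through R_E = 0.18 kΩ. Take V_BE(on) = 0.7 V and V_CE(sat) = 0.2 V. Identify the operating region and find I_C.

active; I_C ≈ 0.92 mA

Assume active. Base-emitter loop: I_B = (V_BB − V_BE)/(R_B + (β+1)R_E) = (1.9 − 0.7)/(56 + 51×0.18) = 0.0184 mA.
I_C = β·I_B = 50×0.0184 = 0.921 mA.
V_CE = V_CC − I_C·R_C − I_E·R_E = 8.9 − 0.921×8.2 − 0.939×0.18 = 1.18 V > V_CE(sat), so the active-region assumption holds.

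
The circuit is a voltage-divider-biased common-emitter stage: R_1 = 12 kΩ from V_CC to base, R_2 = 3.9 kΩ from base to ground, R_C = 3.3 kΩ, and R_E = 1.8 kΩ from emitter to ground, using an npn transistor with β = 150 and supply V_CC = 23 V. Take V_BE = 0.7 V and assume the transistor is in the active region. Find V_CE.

Thevenize the base divider: V_Th = V_CC·R_2/(R_1+R_2) = 23×3.9/15.9 = 5.64 V, R_Th = R_1‖R_2 = 2.94 kΩ.
Base-emitter loop: V_Th = I_B·R_Th + V_BE + (β+1)I_B·R_E, so I_B = (5.64 − 0.7) / (2.94 + 151×1.8) = 0.018 mA.
I_C = β·I_B = 150×0.018 = 2.7 mA, and I_E = (β+1)I_B = 2.72 mA.
V_CE = V_CC − I_C·R_C − I_E·R_E = 23 − 2.7×3.3 − 2.72×1.8 = 9.21 V.
V_CE = 9.21 V > 0.2 V confirms active-region operation.

V_CE ≈ 9.2 V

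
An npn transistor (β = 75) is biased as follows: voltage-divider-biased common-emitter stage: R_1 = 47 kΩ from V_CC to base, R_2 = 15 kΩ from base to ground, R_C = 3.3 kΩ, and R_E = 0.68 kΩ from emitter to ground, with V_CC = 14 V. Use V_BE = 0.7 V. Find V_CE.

V_CE ≈ 1.2 V

Thevenize the base divider: V_Th = V_CC·R_2/(R_1+R_2) = 14×15/62 = 3.39 V, R_Th = R_1‖R_2 = 11.4 kΩ.
Base-emitter loop: V_Th = I_B·R_Th + V_BE + (β+1)I_B·R_E, so I_B = (3.39 − 0.7) / (11.4 + 76×0.68) = 0.0426 mA.
I_C = β·I_B = 75×0.0426 = 3.2 mA, and I_E = (β+1)I_B = 3.24 mA.
V_CE = V_CC − I_C·R_C − I_E·R_E = 14 − 3.2×3.3 − 3.24×0.68 = 1.25 V.
V_CE = 1.25 V > 0.2 V confirms active-region operation.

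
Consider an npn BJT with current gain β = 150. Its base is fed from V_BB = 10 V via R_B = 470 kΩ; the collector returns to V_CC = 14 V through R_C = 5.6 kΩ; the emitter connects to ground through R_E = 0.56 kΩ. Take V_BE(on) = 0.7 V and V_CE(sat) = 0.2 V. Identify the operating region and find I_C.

saturation; I_C ≈ 2.2 mA

Assume active: I_B = (10 − 0.7)/(470 + 151×0.56) = 0.0168 mA, I_C = β·I_B = 2.52 mA.
Then V_CE = 14 − 2.52×5.6 − 2.53×0.56 = -1.5 V < 0.2 V — the active assumption fails.
Re-solve with V_CE = 0.2 V. KCL at the emitter: V_E/R_E = (V_BB−0.7−V_E)/R_B + (V_CC−0.2−V_E)/R_C, giving V_E = 1.26 V.
I_C = (V_CC − 0.2 − V_E)/R_C = (13.8 − 1.26)/5.6 = 2.24 mA.
Check: I_B = (9.3 − 1.26)/470 = 0.0171 mA, and β·I_B = 2.56 mA > I_C, confirming saturation.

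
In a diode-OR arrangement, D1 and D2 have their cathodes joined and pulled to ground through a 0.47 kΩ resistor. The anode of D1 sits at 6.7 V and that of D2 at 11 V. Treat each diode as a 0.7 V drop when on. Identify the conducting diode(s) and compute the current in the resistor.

Only D2 conducts; I_R ≈ 22 mA

Assume both conduct. Then node N would need to be at both 6.7−0.7 = 6 V and 11−0.7 = 10.3 V, which is impossible.
Assume only D2 conducts: V_N = 11 − 0.7 = 10.3 V, so I_R = 10.3/0.47 = 21.9 mA.
Check D1: its anode-to-cathode voltage is 6.7 − 10.3 = -3.6 V < 0.7 V, so it is off. The assumption is consistent.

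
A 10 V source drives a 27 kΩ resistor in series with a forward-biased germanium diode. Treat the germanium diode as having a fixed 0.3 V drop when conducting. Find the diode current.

KVL around the loop: 10 = V_D + I·R = 0.3 + I × 27 kΩ.
So I = (10 − 0.3) / 27 kΩ = 9.7 / 27 = 0.359 mA.

I ≈ 0.36 mA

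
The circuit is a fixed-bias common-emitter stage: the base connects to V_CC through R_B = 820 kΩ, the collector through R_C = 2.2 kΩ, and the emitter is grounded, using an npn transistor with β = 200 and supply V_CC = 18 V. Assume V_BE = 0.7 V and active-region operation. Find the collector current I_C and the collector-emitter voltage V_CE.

Base loop: V_CC = I_B·R_B + V_BE, so I_B = (18 − 0.7)/820 kΩ = 0.0211 mA.
In the active region I_C = β·I_B = 200 × 0.0211 = 4.22 mA.
Collector loop: V_CE = V_CC − I_C·R_C = 18 − 4.22×2.2 = 8.72 V.
Since V_CE = 8.72 V > V_CE(sat) ≈ 0.2 V, the transistor is in the active region as assumed.

I_C ≈ 4.2 mA, V_CE ≈ 8.7 V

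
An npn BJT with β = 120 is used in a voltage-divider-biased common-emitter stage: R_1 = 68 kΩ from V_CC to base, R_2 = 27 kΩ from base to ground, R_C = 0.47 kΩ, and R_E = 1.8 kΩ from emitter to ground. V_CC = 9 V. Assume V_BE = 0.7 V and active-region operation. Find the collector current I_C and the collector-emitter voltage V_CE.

I_C ≈ 0.94 mA, V_CE ≈ 6.9 V

Thevenize the base divider: V_Th = V_CC·R_2/(R_1+R_2) = 9×27/95 = 2.56 V, R_Th = R_1‖R_2 = 19.3 kΩ.
Base-emitter loop: V_Th = I_B·R_Th + V_BE + (β+1)I_B·R_E, so I_B = (2.56 − 0.7) / (19.3 + 121×1.8) = 0.00784 mA.
I_C = β·I_B = 120×0.00784 = 0.94 mA, and I_E = (β+1)I_B = 0.948 mA.
V_CE = V_CC − I_C·R_C − I_E·R_E = 9 − 0.94×0.47 − 0.948×1.8 = 6.85 V.
V_CE = 6.85 V > 0.2 V confirms active-region operation.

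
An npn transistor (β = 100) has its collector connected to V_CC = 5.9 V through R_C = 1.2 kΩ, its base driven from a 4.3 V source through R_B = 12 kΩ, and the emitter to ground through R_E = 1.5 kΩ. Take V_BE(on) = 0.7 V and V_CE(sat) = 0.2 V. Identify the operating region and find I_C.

saturation; I_C ≈ 2.1 mA

Assume active: I_B = (4.3 − 0.7)/(12 + 101×1.5) = 0.022 mA, I_C = β·I_B = 2.2 mA.
Then V_CE = 5.9 − 2.2×1.2 − 2.22×1.5 = -0.078 V < 0.2 V — the active assumption fails.
Re-solve with V_CE = 0.2 V. KCL at the emitter: V_E/R_E = (V_BB−0.7−V_E)/R_B + (V_CC−0.2−V_E)/R_C, giving V_E = 3.19 V.
I_C = (V_CC − 0.2 − V_E)/R_C = (5.7 − 3.19)/1.2 = 2.09 mA.
Check: I_B = (3.6 − 3.19)/12 = 0.0342 mA, and β·I_B = 3.42 mA > I_C, confirming saturation.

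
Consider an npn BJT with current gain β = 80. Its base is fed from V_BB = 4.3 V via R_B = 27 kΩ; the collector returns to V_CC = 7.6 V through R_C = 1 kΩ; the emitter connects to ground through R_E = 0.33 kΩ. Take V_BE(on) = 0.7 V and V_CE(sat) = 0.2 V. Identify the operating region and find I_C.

active; I_C ≈ 5.4 mA

Assume active. Base-emitter loop: I_B = (V_BB − V_BE)/(R_B + (β+1)R_E) = (4.3 − 0.7)/(27 + 81×0.33) = 0.067 mA.
I_C = β·I_B = 80×0.067 = 5.36 mA.
V_CE = V_CC − I_C·R_C − I_E·R_E = 7.6 − 5.36×1 − 5.43×0.33 = 0.449 V > V_CE(sat), so the active-region assumption holds.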